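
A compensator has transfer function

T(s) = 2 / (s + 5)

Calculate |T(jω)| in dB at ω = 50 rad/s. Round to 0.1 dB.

At s = jω = j50:
pole (s+5): 5 + j50 → |·| = √(5²+50²) = √2525 ≈ 50.249, ∠ = arctan(50/5) ≈ 84.29°
|T| = 2 / 50.249 ≈ 0.039802
Gain = 20 log₁₀(0.039802) ≈ -28.00 dB

-28.0 dB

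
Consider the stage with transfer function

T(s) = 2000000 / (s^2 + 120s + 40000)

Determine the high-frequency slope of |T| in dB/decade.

Each pole contributes −20 dB/decade at high frequency; each zero contributes +20 dB/decade.
Net: 0 zero(s) − 2 pole(s) → -40 dB/decade.

-40 dB/decade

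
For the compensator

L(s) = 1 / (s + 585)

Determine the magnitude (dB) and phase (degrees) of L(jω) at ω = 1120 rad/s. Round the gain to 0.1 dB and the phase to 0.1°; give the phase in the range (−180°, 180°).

Substitute s = j1120:
Numerator: 1 = 1 + j0
Denominator: (j1120) + 585 = 585 + j1120
|N| = √(1² + 0²) ≈ 1, ∠N ≈ 0.00°
|D| = √(585² + 1120²) ≈ 1263.6, ∠D ≈ 62.42°
|L| = 1 / 1263.6 ≈ 0.00079139
Gain = 20 log₁₀(0.00079139) ≈ -62.03 dB
∠L = 0.00° − 62.42° = -62.42°

-62.0 dB, -62.4°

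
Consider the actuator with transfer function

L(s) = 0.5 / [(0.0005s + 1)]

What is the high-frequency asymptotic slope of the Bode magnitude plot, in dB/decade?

Each pole contributes −20 dB/decade at high frequency; each zero contributes +20 dB/decade.
Net: 0 zero(s) − 1 pole(s) → -20 dB/decade.

-20 dB/decade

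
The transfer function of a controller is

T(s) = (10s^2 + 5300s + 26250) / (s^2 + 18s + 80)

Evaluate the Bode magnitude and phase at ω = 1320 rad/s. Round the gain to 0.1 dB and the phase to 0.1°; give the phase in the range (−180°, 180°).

Substitute s = j1320:
Numerator: 10(j1320)^2 + 5300(j1320) + 26250 = -17397750 + j6996000
Denominator: (j1320)^2 + 18(j1320) + 80 = -1742320 + j23760
|N| = √(17397750² + 6996000²) ≈ 1.8752e+07, ∠N ≈ 158.09°
|D| = √(1742320² + 23760²) ≈ 1.7425e+06, ∠D ≈ 179.22°
|T| = 1.8752e+07 / 1.7425e+06 ≈ 10.762
Gain = 20 log₁₀(10.762) ≈ 20.64 dB
∠T = 158.09° − 179.22° = -21.13°

20.6 dB, -21.1°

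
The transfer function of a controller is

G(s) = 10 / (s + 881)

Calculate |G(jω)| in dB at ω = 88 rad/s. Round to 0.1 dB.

-38.9 dB

Substitute s = j88:
Numerator: 10 = 10 + j0
Denominator: (j88) + 881 = 881 + j88
|N| = √(10² + 0²) ≈ 10, ∠N ≈ 0.00°
|D| = √(881² + 88²) ≈ 885.38, ∠D ≈ 5.70°
|G| = 10 / 885.38 ≈ 0.011295
Gain = 20 log₁₀(0.011295) ≈ -38.94 dB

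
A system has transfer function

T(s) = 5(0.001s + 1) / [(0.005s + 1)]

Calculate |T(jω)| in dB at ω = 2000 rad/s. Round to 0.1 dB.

0.9 dB

At ω = 2000 rad/s:
zero (1 + j2000·0.001) = 1 + j2 → |·| ≈ 2.2361, ∠ ≈ 63.43°
pole (1 + j2000·0.005) = 1 + j10 → |·| ≈ 10.05, ∠ ≈ 84.29°
|T| = 5 · 2.2361 / (10.05) ≈ 1.1125
Gain = 20 log₁₀(1.1125) ≈ 0.93 dB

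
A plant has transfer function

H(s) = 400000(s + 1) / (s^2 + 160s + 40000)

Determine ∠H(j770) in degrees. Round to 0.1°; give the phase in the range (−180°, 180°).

At s = jω = j770:
zero (s+1): 1 + j770 → |·| = √(1²+770²) = √592901 ≈ 770, ∠ = arctan(770/1) ≈ 89.93°
quadratic: (j770)² + 160·j770 + 40000 = -552900 + j123200 → |·| ≈ 5.6646e+05, ∠ ≈ 167.44°
∠H = 89.93° − 167.44° = -77.51°

-77.5°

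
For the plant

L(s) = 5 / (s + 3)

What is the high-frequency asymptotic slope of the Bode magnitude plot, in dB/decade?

-20 dB/decade

Each pole contributes −20 dB/decade at high frequency; each zero contributes +20 dB/decade.
Net: 0 zero(s) − 1 pole(s) → -20 dB/decade.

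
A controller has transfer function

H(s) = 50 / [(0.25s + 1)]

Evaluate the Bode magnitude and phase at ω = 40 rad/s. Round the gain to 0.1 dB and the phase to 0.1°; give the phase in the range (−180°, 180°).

13.9 dB, -84.3°

At ω = 40 rad/s:
pole (1 + j40·0.25) = 1 + j10 → |·| ≈ 10.05, ∠ ≈ 84.29°
|H| = 50 · 1 / (10.05) ≈ 4.9751
Gain = 20 log₁₀(4.9751) ≈ 13.94 dB
∠H = (0°) − (84.29°) = -84.29°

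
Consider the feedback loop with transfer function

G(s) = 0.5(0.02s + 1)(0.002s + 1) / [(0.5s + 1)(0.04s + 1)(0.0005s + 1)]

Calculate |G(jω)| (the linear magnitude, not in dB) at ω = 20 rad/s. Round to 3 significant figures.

0.0419

At ω = 20 rad/s:
zero (1 + j20·0.02) = 1 + j0.4 → |·| ≈ 1.077, ∠ ≈ 21.80°
zero (1 + j20·0.002) = 1 + j0.04 → |·| ≈ 1.0008, ∠ ≈ 2.29°
pole (1 + j20·0.5) = 1 + j10 → |·| ≈ 10.05, ∠ ≈ 84.29°
pole (1 + j20·0.04) = 1 + j0.8 → |·| ≈ 1.2806, ∠ ≈ 38.66°
pole (1 + j20·0.0005) = 1 + j0.01 → |·| ≈ 1, ∠ ≈ 0.57°
|G| = 0.5 · 1.077 · 1.0008 / (10.05 · 1.2806 · 1) ≈ 0.041875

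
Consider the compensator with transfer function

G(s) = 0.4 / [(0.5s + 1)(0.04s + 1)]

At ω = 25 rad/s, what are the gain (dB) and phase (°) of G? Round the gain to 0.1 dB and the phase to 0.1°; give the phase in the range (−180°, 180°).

At ω = 25 rad/s:
pole (1 + j25·0.5) = 1 + j12.5 → |·| ≈ 12.54, ∠ ≈ 85.43°
pole (1 + j25·0.04) = 1 + j1 → |·| ≈ 1.4142, ∠ ≈ 45.00°
|G| = 0.4 · 1 / (12.54 · 1.4142) ≈ 0.022555
Gain = 20 log₁₀(0.022555) ≈ -32.94 dB
∠G = (0°) − (85.43° + 45.00°) = -130.43°

-32.9 dB, -130.4°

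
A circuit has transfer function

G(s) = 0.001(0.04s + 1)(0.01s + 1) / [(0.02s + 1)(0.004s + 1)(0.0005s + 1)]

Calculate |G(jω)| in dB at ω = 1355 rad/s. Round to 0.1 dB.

At ω = 1355 rad/s:
zero (1 + j1355·0.04) = 1 + j54.2 → |·| ≈ 54.209, ∠ ≈ 88.94°
zero (1 + j1355·0.01) = 1 + j13.55 → |·| ≈ 13.587, ∠ ≈ 85.78°
pole (1 + j1355·0.02) = 1 + j27.1 → |·| ≈ 27.118, ∠ ≈ 87.89°
pole (1 + j1355·0.004) = 1 + j5.42 → |·| ≈ 5.5115, ∠ ≈ 79.55°
pole (1 + j1355·0.0005) = 1 + j0.6775 → |·| ≈ 1.2079, ∠ ≈ 34.12°
|G| = 0.001 · 54.209 · 13.587 / (27.118 · 5.5115 · 1.2079) ≈ 0.0040798
Gain = 20 log₁₀(0.0040798) ≈ -47.79 dB

-47.8 dB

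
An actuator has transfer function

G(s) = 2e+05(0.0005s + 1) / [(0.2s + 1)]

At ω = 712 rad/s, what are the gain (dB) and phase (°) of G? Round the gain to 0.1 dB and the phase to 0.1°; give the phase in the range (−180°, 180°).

At ω = 712 rad/s:
zero (1 + j712·0.0005) = 1 + j0.356 → |·| ≈ 1.0615, ∠ ≈ 19.60°
pole (1 + j712·0.2) = 1 + j142.4 → |·| ≈ 142.4, ∠ ≈ 89.60°
|G| = 2e+05 · 1.0615 / (142.4) ≈ 1490.9
Gain = 20 log₁₀(1490.9) ≈ 63.47 dB
∠G = (19.60°) − (89.60°) = -70.00°

63.5 dB, -70.0°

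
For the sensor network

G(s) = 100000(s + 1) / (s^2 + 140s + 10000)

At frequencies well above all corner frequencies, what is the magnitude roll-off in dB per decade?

-20 dB/decade

Each pole contributes −20 dB/decade at high frequency; each zero contributes +20 dB/decade.
Net: 1 zero(s) − 2 pole(s) → -20 dB/decade.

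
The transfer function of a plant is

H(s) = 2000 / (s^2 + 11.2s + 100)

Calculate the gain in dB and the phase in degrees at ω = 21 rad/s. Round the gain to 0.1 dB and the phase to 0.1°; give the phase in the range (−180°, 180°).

13.7 dB, -145.4°

At s = jω = j21:
quadratic: (j21)² + 11.2·j21 + 100 = -341 + j235.2 → |·| ≈ 414.25, ∠ ≈ 145.40°
|H| = 2000 / 414.25 ≈ 4.828
Gain = 20 log₁₀(4.828) ≈ 13.68 dB
∠H = 0.00° − 145.40° = -145.40°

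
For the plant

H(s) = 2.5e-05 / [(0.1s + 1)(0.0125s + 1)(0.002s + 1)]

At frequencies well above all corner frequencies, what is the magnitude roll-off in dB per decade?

Each pole contributes −20 dB/decade at high frequency; each zero contributes +20 dB/decade.
Net: 0 zero(s) − 3 pole(s) → -60 dB/decade.

-60 dB/decade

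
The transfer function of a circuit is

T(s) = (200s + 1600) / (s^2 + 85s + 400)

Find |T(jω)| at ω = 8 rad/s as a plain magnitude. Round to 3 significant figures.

Substitute s = j8:
Numerator: 200(j8) + 1600 = 1600 + j1600
Denominator: (j8)^2 + 85(j8) + 400 = 336 + j680
|N| = √(1600² + 1600²) ≈ 2262.7, ∠N ≈ 45.00°
|D| = √(336² + 680²) ≈ 758.48, ∠D ≈ 63.71°
|T| = 2262.7 / 758.48 ≈ 2.9832

2.98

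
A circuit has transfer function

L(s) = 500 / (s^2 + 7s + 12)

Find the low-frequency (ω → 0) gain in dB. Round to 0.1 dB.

L(0) = 500 / 12 ≈ 41.667
20 log₁₀(41.667) ≈ 32.40 dB

32.4 dB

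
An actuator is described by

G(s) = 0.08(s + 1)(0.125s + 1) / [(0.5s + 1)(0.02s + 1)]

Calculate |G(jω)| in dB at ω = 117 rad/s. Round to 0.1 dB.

-0.7 dB

At ω = 117 rad/s:
zero (1 + j117·1) = 1 + j117 → |·| ≈ 117, ∠ ≈ 89.51°
zero (1 + j117·0.125) = 1 + j14.625 → |·| ≈ 14.659, ∠ ≈ 86.09°
pole (1 + j117·0.5) = 1 + j58.5 → |·| ≈ 58.509, ∠ ≈ 89.02°
pole (1 + j117·0.02) = 1 + j2.34 → |·| ≈ 2.5447, ∠ ≈ 66.86°
|G| = 0.08 · 117 · 14.659 / (58.509 · 2.5447) ≈ 0.92155
Gain = 20 log₁₀(0.92155) ≈ -0.71 dB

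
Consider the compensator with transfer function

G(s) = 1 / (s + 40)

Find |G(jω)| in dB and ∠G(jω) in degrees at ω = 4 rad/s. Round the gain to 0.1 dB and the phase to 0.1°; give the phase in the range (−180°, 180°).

At s = jω = j4:
pole (s+40): 40 + j4 → |·| = √(40²+4²) = √1616 ≈ 40.2, ∠ = arctan(4/40) ≈ 5.71°
|G| = 1 / 40.2 ≈ 0.024876
Gain = 20 log₁₀(0.024876) ≈ -32.08 dB
∠G = 0.00° − 5.71° = -5.71°

-32.1 dB, -5.7°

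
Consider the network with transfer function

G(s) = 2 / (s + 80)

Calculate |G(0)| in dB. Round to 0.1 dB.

G(0) = 2 / 80 = 0.025
20 log₁₀(0.025) ≈ -32.04 dB

-32.0 dB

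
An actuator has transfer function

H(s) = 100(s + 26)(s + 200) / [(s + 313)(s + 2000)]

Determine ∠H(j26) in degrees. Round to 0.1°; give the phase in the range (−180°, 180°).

46.9°

At s = jω = j26:
zero (s+26): 26 + j26 → |·| = √(26²+26²) = √1352 ≈ 36.77, ∠ = arctan(26/26) ≈ 45.00°
zero (s+200): 200 + j26 → |·| = √(200²+26²) = √40676 ≈ 201.68, ∠ = arctan(26/200) ≈ 7.41°
pole (s+313): 313 + j26 → |·| = √(313²+26²) = √98645 ≈ 314.08, ∠ = arctan(26/313) ≈ 4.75°
pole (s+2000): 2000 + j26 → |·| = √(2000²+26²) = √4000676 ≈ 2000.2, ∠ = arctan(26/2000) ≈ 0.74°
∠H = 52.41° − 5.49° = 46.92°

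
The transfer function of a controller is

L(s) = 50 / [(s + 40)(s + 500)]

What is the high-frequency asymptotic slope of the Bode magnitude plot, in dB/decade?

Each pole contributes −20 dB/decade at high frequency; each zero contributes +20 dB/decade.
Net: 0 zero(s) − 2 pole(s) → -40 dB/decade.

-40 dB/decade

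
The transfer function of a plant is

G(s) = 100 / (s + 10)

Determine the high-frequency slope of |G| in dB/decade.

-20 dB/decade

Each pole contributes −20 dB/decade at high frequency; each zero contributes +20 dB/decade.
Net: 0 zero(s) − 1 pole(s) → -20 dB/decade.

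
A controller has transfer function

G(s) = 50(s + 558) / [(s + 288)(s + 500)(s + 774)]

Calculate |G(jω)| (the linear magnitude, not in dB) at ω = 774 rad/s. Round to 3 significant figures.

At s = jω = j774:
zero (s+558): 558 + j774 → |·| = √(558²+774²) = √910440 ≈ 954.17, ∠ = arctan(774/558) ≈ 54.21°
pole (s+288): 288 + j774 → |·| = √(288²+774²) = √682020 ≈ 825.85, ∠ = arctan(774/288) ≈ 69.59°
pole (s+500): 500 + j774 → |·| = √(500²+774²) = √849076 ≈ 921.45, ∠ = arctan(774/500) ≈ 57.14°
pole (s+774): 774 + j774 → |·| = √(774²+774²) = √1198152 ≈ 1094.6, ∠ = arctan(774/774) ≈ 45.00°
|G| = 50 · 954.17 / 8.3297e+08 ≈ 5.7275e-05

5.73e-05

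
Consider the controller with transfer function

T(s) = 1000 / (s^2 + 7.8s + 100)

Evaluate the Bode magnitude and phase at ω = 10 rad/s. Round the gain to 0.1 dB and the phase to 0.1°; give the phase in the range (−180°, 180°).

22.2 dB, -90.0°

At s = jω = j10:
quadratic: (j10)² + 7.8·j10 + 100 = 0 + j78 → |·| ≈ 78, ∠ ≈ 90.00°
|T| = 1000 / 78 ≈ 12.821
Gain = 20 log₁₀(12.821) ≈ 22.16 dB
∠T = 0.00° − 90.00° = -90.00°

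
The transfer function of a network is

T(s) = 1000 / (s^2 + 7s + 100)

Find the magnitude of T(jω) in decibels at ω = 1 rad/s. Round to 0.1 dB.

20.1 dB

At s = jω = j1:
quadratic: (j1)² + 7·j1 + 100 = 99 + j7 → |·| ≈ 99.247, ∠ ≈ 4.04°
|T| = 1000 / 99.247 ≈ 10.076
Gain = 20 log₁₀(10.076) ≈ 20.07 dB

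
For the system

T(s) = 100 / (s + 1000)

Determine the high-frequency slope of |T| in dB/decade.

Each pole contributes −20 dB/decade at high frequency; each zero contributes +20 dB/decade.
Net: 0 zero(s) − 1 pole(s) → -20 dB/decade.

-20 dB/decade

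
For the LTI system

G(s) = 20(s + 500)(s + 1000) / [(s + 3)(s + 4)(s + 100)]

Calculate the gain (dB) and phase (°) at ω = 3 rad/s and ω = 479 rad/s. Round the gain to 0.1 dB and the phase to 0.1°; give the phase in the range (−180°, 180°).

At s = jω = j3:
zero (s+500): 500 + j3 → |·| = √(500²+3²) = √250009 ≈ 500.01, ∠ = arctan(3/500) ≈ 0.34°
zero (s+1000): 1000 + j3 → |·| = √(1000²+3²) = √1000009 ≈ 1000, ∠ = arctan(3/1000) ≈ 0.17°
pole (s+3): 3 + j3 → |·| = √(3²+3²) = √18 ≈ 4.2426, ∠ = arctan(3/3) ≈ 45.00°
pole (s+4): 4 + j3 → |·| = √(4²+3²) = √25 ≈ 5, ∠ = arctan(3/4) ≈ 36.87°
pole (s+100): 100 + j3 → |·| = √(100²+3²) = √10009 ≈ 100.04, ∠ = arctan(3/100) ≈ 1.72°
|G| = 20 · 5.0001e+05 / 2122.1 ≈ 4712.4
Gain = 20 log₁₀(4712.4) ≈ 73.46 dB
∠G = 0.51° − 83.59° = -83.08°

At s = jω = j479:
zero (s+500): 500 + j479 → |·| = √(500²+479²) = √479441 ≈ 692.42, ∠ = arctan(479/500) ≈ 43.77°
zero (s+1000): 1000 + j479 → |·| = √(1000²+479²) = √1229441 ≈ 1108.8, ∠ = arctan(479/1000) ≈ 25.59°
pole (s+3): 3 + j479 → |·| = √(3²+479²) = √229450 ≈ 479.01, ∠ = arctan(479/3) ≈ 89.64°
pole (s+4): 4 + j479 → |·| = √(4²+479²) = √229457 ≈ 479.02, ∠ = arctan(479/4) ≈ 89.52°
pole (s+100): 100 + j479 → |·| = √(100²+479²) = √239441 ≈ 489.33, ∠ = arctan(479/100) ≈ 78.21°
|G| = 20 · 7.6776e+05 / 1.1228e+08 ≈ 0.13676
Gain = 20 log₁₀(0.13676) ≈ -17.28 dB
∠G = 69.36° − 257.37° = -188.01° ≡ 171.99° (principal value)

ω = 3: 73.5 dB, -83.1°; ω = 479: -17.3 dB, 172.0°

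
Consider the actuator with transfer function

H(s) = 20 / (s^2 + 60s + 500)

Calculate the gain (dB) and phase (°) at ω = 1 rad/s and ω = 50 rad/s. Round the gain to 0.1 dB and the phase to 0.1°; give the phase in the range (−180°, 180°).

ω = 1: -28.0 dB, -6.9°; ω = 50: -45.1 dB, -123.7°

Substitute s = j1:
Numerator: 20 = 20 + j0
Denominator: (j1)^2 + 60(j1) + 500 = 499 + j60
|N| = √(20² + 0²) ≈ 20, ∠N ≈ 0.00°
|D| = √(499² + 60²) ≈ 502.59, ∠D ≈ 6.86°
|H| = 20 / 502.59 ≈ 0.039794
Gain = 20 log₁₀(0.039794) ≈ -28.00 dB
∠H = 0.00° − 6.86° = -6.86°

Substitute s = j50:
Numerator: 20 = 20 + j0
Denominator: (j50)^2 + 60(j50) + 500 = -2000 + j3000
|N| = √(20² + 0²) ≈ 20, ∠N ≈ 0.00°
|D| = √(2000² + 3000²) ≈ 3605.6, ∠D ≈ 123.69°
|H| = 20 / 3605.6 ≈ 0.0055469
Gain = 20 log₁₀(0.0055469) ≈ -45.12 dB
∠H = 0.00° − 123.69° = -123.69°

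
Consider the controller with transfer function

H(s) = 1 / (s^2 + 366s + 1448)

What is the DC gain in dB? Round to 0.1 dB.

H(0) = 1 / 1448 ≈ 0.00069061
20 log₁₀(0.00069061) ≈ -63.22 dB

-63.2 dB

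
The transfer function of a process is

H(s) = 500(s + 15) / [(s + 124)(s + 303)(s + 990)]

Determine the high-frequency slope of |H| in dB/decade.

Each pole contributes −20 dB/decade at high frequency; each zero contributes +20 dB/decade.
Net: 1 zero(s) − 3 pole(s) → -40 dB/decade.

-40 dB/decade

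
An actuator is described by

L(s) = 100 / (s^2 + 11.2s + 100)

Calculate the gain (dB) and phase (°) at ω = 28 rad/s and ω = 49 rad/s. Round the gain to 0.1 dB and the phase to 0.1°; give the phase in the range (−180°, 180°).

At s = jω = j28:
quadratic: (j28)² + 11.2·j28 + 100 = -684 + j313.6 → |·| ≈ 752.46, ∠ ≈ 155.37°
|L| = 100 / 752.46 ≈ 0.1329
Gain = 20 log₁₀(0.1329) ≈ -17.53 dB
∠L = 0.00° − 155.37° = -155.37°

At s = jω = j49:
quadratic: (j49)² + 11.2·j49 + 100 = -2301 + j548.8 → |·| ≈ 2365.5, ∠ ≈ 166.59°
|L| = 100 / 2365.5 ≈ 0.042274
Gain = 20 log₁₀(0.042274) ≈ -27.48 dB
∠L = 0.00° − 166.59° = -166.59°

ω = 28: -17.5 dB, -155.4°; ω = 49: -27.5 dB, -166.6°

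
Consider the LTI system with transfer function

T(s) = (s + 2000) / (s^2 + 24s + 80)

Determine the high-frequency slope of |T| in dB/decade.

-20 dB/decade

Each pole contributes −20 dB/decade at high frequency; each zero contributes +20 dB/decade.
Net: 1 zero(s) − 2 pole(s) → -20 dB/decade.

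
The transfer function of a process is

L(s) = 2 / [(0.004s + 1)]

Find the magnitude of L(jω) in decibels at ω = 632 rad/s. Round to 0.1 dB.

-2.7 dB

At ω = 632 rad/s:
pole (1 + j632·0.004) = 1 + j2.528 → |·| ≈ 2.7186, ∠ ≈ 68.42°
|L| = 2 · 1 / (2.7186) ≈ 0.73567
Gain = 20 log₁₀(0.73567) ≈ -2.67 dB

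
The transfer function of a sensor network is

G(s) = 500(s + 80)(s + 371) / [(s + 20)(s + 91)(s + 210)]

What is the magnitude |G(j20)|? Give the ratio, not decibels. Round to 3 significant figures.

27.6

At s = jω = j20:
zero (s+80): 80 + j20 → |·| = √(80²+20²) = √6800 ≈ 82.462, ∠ = arctan(20/80) ≈ 14.04°
zero (s+371): 371 + j20 → |·| = √(371²+20²) = √138041 ≈ 371.54, ∠ = arctan(20/371) ≈ 3.09°
pole (s+20): 20 + j20 → |·| = √(20²+20²) = √800 ≈ 28.284, ∠ = arctan(20/20) ≈ 45.00°
pole (s+91): 91 + j20 → |·| = √(91²+20²) = √8681 ≈ 93.172, ∠ = arctan(20/91) ≈ 12.40°
pole (s+210): 210 + j20 → |·| = √(210²+20²) = √44500 ≈ 210.95, ∠ = arctan(20/210) ≈ 5.44°
|G| = 500 · 30638 / 5.5591e+05 ≈ 27.557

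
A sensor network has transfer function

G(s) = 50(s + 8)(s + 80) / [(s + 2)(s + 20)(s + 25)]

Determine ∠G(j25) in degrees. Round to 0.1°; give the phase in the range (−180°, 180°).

-92.2°

At s = jω = j25:
zero (s+8): 8 + j25 → |·| = √(8²+25²) = √689 ≈ 26.249, ∠ = arctan(25/8) ≈ 72.26°
zero (s+80): 80 + j25 → |·| = √(80²+25²) = √7025 ≈ 83.815, ∠ = arctan(25/80) ≈ 17.35°
pole (s+2): 2 + j25 → |·| = √(2²+25²) = √629 ≈ 25.08, ∠ = arctan(25/2) ≈ 85.43°
pole (s+20): 20 + j25 → |·| = √(20²+25²) = √1025 ≈ 32.016, ∠ = arctan(25/20) ≈ 51.34°
pole (s+25): 25 + j25 → |·| = √(25²+25²) = √1250 ≈ 35.355, ∠ = arctan(25/25) ≈ 45.00°
∠G = 89.61° − 181.77° = -92.16°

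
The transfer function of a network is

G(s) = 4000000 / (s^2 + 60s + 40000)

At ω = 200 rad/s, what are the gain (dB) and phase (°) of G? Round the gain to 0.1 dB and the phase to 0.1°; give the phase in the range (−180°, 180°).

At s = jω = j200:
quadratic: (j200)² + 60·j200 + 40000 = 0 + j12000 → |·| ≈ 12000, ∠ ≈ 90.00°
|G| = 4000000 / 12000 ≈ 333.33
Gain = 20 log₁₀(333.33) ≈ 50.46 dB
∠G = 0.00° − 90.00° = -90.00°

50.5 dB, -90.0°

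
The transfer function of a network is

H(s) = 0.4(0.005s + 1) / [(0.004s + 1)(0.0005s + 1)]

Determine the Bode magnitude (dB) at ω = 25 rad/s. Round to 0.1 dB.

At ω = 25 rad/s:
zero (1 + j25·0.005) = 1 + j0.125 → |·| ≈ 1.0078, ∠ ≈ 7.13°
pole (1 + j25·0.004) = 1 + j0.1 → |·| ≈ 1.005, ∠ ≈ 5.71°
pole (1 + j25·0.0005) = 1 + j0.0125 → |·| ≈ 1.0001, ∠ ≈ 0.72°
|H| = 0.4 · 1.0078 / (1.005 · 1.0001) ≈ 0.40107
Gain = 20 log₁₀(0.40107) ≈ -7.94 dB

-7.9 dB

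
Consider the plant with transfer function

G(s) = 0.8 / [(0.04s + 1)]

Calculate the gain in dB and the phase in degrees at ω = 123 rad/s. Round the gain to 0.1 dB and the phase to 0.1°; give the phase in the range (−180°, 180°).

At ω = 123 rad/s:
pole (1 + j123·0.04) = 1 + j4.92 → |·| ≈ 5.0206, ∠ ≈ 78.51°
|G| = 0.8 · 1 / (5.0206) ≈ 0.15934
Gain = 20 log₁₀(0.15934) ≈ -15.95 dB
∠G = (0°) − (78.51°) = -78.51°

-16.0 dB, -78.5°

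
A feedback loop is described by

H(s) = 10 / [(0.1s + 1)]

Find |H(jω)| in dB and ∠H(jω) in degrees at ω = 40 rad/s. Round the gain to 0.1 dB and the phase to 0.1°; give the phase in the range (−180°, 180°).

7.7 dB, -76.0°

At ω = 40 rad/s:
pole (1 + j40·0.1) = 1 + j4 → |·| ≈ 4.1231, ∠ ≈ 75.96°
|H| = 10 · 1 / (4.1231) ≈ 2.4254
Gain = 20 log₁₀(2.4254) ≈ 7.70 dB
∠H = (0°) − (75.96°) = -75.96°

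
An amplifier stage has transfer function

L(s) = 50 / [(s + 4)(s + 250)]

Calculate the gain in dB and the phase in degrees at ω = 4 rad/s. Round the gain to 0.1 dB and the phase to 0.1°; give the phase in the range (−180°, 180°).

At s = jω = j4:
pole (s+4): 4 + j4 → |·| = √(4²+4²) = √32 ≈ 5.6569, ∠ = arctan(4/4) ≈ 45.00°
pole (s+250): 250 + j4 → |·| = √(250²+4²) = √62516 ≈ 250.03, ∠ = arctan(4/250) ≈ 0.92°
|L| = 50 / 1414.4 ≈ 0.035351
Gain = 20 log₁₀(0.035351) ≈ -29.03 dB
∠L = 0.00° − 45.92° = -45.92°

-29.0 dB, -45.9°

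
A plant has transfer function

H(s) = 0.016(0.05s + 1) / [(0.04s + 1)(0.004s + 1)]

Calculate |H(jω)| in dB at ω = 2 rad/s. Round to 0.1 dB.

At ω = 2 rad/s:
zero (1 + j2·0.05) = 1 + j0.1 → |·| ≈ 1.005, ∠ ≈ 5.71°
pole (1 + j2·0.04) = 1 + j0.08 → |·| ≈ 1.0032, ∠ ≈ 4.57°
pole (1 + j2·0.004) = 1 + j0.008 → |·| ≈ 1, ∠ ≈ 0.46°
|H| = 0.016 · 1.005 / (1.0032 · 1) ≈ 0.016029
Gain = 20 log₁₀(0.016029) ≈ -35.90 dB

-35.9 dB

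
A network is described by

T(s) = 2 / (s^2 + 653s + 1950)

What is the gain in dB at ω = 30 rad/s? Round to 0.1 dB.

Substitute s = j30:
Numerator: 2 = 2 + j0
Denominator: (j30)^2 + 653(j30) + 1950 = 1050 + j19590
|N| = √(2² + 0²) ≈ 2, ∠N ≈ 0.00°
|D| = √(1050² + 19590²) ≈ 19618, ∠D ≈ 86.93°
|T| = 2 / 19618 ≈ 0.00010195
Gain = 20 log₁₀(0.00010195) ≈ -79.83 dB

-79.8 dB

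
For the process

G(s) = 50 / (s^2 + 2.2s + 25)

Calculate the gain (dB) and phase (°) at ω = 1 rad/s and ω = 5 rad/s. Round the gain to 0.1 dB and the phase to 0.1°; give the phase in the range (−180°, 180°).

ω = 1: 6.3 dB, -5.2°; ω = 5: 13.2 dB, -90.0°

At s = jω = j1:
quadratic: (j1)² + 2.2·j1 + 25 = 24 + j2.2 → |·| ≈ 24.101, ∠ ≈ 5.24°
|G| = 50 / 24.101 ≈ 2.0746
Gain = 20 log₁₀(2.0746) ≈ 6.34 dB
∠G = 0.00° − 5.24° = -5.24°

At s = jω = j5:
quadratic: (j5)² + 2.2·j5 + 25 = 0 + j11 → |·| ≈ 11, ∠ ≈ 90.00°
|G| = 50 / 11 ≈ 4.5455
Gain = 20 log₁₀(4.5455) ≈ 13.15 dB
∠G = 0.00° − 90.00° = -90.00°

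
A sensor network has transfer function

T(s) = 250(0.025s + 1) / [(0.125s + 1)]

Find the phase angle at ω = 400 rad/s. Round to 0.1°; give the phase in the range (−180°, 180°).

At ω = 400 rad/s:
zero (1 + j400·0.025) = 1 + j10 → |·| ≈ 10.05, ∠ ≈ 84.29°
pole (1 + j400·0.125) = 1 + j50 → |·| ≈ 50.01, ∠ ≈ 88.85°
∠T = (84.29°) − (88.85°) = -4.56°

-4.6°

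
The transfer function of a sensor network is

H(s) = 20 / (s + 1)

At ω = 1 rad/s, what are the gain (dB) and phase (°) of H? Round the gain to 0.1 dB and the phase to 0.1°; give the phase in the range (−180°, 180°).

At s = jω = j1:
pole (s+1): 1 + j1 → |·| = √(1²+1²) = √2 ≈ 1.4142, ∠ = arctan(1/1) ≈ 45.00°
|H| = 20 / 1.4142 ≈ 14.142
Gain = 20 log₁₀(14.142) ≈ 23.01 dB
∠H = 0.00° − 45.00° = -45.00°

23.0 dB, -45.0°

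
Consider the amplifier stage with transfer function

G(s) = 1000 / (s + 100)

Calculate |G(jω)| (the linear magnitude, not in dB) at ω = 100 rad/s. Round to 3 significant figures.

7.07

At s = jω = j100:
pole (s+100): 100 + j100 → |·| = √(100²+100²) = √20000 ≈ 141.42, ∠ = arctan(100/100) ≈ 45.00°
|G| = 1000 / 141.42 ≈ 7.0711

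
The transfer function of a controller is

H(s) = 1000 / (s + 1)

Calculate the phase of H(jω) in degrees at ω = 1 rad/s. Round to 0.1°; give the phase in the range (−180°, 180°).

-45.0°

At s = jω = j1:
pole (s+1): 1 + j1 → |·| = √(1²+1²) = √2 ≈ 1.4142, ∠ = arctan(1/1) ≈ 45.00°
∠H = 0.00° − 45.00° = -45.00°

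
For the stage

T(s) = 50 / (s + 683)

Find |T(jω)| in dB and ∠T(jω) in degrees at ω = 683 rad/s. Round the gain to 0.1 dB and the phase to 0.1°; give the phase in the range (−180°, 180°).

At s = jω = j683:
pole (s+683): 683 + j683 → |·| = √(683²+683²) = √932978 ≈ 965.91, ∠ = arctan(683/683) ≈ 45.00°
|T| = 50 / 965.91 ≈ 0.051765
Gain = 20 log₁₀(0.051765) ≈ -25.72 dB
∠T = 0.00° − 45.00° = -45.00°

-25.7 dB, -45.0°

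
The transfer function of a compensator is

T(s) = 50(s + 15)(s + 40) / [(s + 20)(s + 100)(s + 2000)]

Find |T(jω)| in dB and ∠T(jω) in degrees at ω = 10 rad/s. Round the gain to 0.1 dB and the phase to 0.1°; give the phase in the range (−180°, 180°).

-41.7 dB, 15.2°

At s = jω = j10:
zero (s+15): 15 + j10 → |·| = √(15²+10²) = √325 ≈ 18.028, ∠ = arctan(10/15) ≈ 33.69°
zero (s+40): 40 + j10 → |·| = √(40²+10²) = √1700 ≈ 41.231, ∠ = arctan(10/40) ≈ 14.04°
pole (s+20): 20 + j10 → |·| = √(20²+10²) = √500 ≈ 22.361, ∠ = arctan(10/20) ≈ 26.57°
pole (s+100): 100 + j10 → |·| = √(100²+10²) = √10100 ≈ 100.5, ∠ = arctan(10/100) ≈ 5.71°
pole (s+2000): 2000 + j10 → |·| = √(2000²+10²) = √4000100 ≈ 2000, ∠ = arctan(10/2000) ≈ 0.29°
|T| = 50 · 743.31 / 4.4946e+06 ≈ 0.0082689
Gain = 20 log₁₀(0.0082689) ≈ -41.65 dB
∠T = 47.73° − 32.57° = 15.16°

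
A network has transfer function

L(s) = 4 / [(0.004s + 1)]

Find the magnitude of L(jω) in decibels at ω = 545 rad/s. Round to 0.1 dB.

At ω = 545 rad/s:
pole (1 + j545·0.004) = 1 + j2.18 → |·| ≈ 2.3984, ∠ ≈ 65.36°
|L| = 4 · 1 / (2.3984) ≈ 1.6678
Gain = 20 log₁₀(1.6678) ≈ 4.44 dB

4.4 dB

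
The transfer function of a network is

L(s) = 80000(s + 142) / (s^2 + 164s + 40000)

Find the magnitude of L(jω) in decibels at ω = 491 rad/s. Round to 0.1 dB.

At s = jω = j491:
zero (s+142): 142 + j491 → |·| = √(142²+491²) = √261245 ≈ 511.12, ∠ = arctan(491/142) ≈ 73.87°
quadratic: (j491)² + 164·j491 + 40000 = -201081 + j80524 → |·| ≈ 2.166e+05, ∠ ≈ 158.18°
|L| = 80000 · 511.12 / 2.166e+05 ≈ 188.78
Gain = 20 log₁₀(188.78) ≈ 45.52 dB

45.5 dB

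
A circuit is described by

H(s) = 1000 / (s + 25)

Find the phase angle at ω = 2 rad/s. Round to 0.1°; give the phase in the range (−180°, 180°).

Substitute s = j2:
Numerator: 1000 = 1000 + j0
Denominator: (j2) + 25 = 25 + j2
|N| = √(1000² + 0²) ≈ 1000, ∠N ≈ 0.00°
|D| = √(25² + 2²) ≈ 25.08, ∠D ≈ 4.57°
∠H = 0.00° − 4.57° = -4.57°

-4.6°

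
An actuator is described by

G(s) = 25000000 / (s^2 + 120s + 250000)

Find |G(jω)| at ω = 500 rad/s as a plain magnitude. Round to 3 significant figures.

At s = jω = j500:
quadratic: (j500)² + 120·j500 + 250000 = 0 + j60000 → |·| ≈ 60000, ∠ ≈ 90.00°
|G| = 25000000 / 60000 ≈ 416.67

417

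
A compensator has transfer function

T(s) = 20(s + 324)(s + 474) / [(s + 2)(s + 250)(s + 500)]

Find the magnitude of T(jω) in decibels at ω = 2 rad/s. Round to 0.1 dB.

18.8 dB

At s = jω = j2:
zero (s+324): 324 + j2 → |·| = √(324²+2²) = √104980 ≈ 324.01, ∠ = arctan(2/324) ≈ 0.35°
zero (s+474): 474 + j2 → |·| = √(474²+2²) = √224680 ≈ 474, ∠ = arctan(2/474) ≈ 0.24°
pole (s+2): 2 + j2 → |·| = √(2²+2²) = √8 ≈ 2.8284, ∠ = arctan(2/2) ≈ 45.00°
pole (s+250): 250 + j2 → |·| = √(250²+2²) = √62504 ≈ 250.01, ∠ = arctan(2/250) ≈ 0.46°
pole (s+500): 500 + j2 → |·| = √(500²+2²) = √250004 ≈ 500, ∠ = arctan(2/500) ≈ 0.23°
|T| = 20 · 1.5358e+05 / 3.5356e+05 ≈ 8.6876
Gain = 20 log₁₀(8.6876) ≈ 18.78 dB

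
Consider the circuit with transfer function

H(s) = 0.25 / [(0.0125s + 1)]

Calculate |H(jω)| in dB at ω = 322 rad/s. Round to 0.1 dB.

-24.4 dB

At ω = 322 rad/s:
pole (1 + j322·0.0125) = 1 + j4.025 → |·| ≈ 4.1474, ∠ ≈ 76.05°
|H| = 0.25 · 1 / (4.1474) ≈ 0.060279
Gain = 20 log₁₀(0.060279) ≈ -24.40 dB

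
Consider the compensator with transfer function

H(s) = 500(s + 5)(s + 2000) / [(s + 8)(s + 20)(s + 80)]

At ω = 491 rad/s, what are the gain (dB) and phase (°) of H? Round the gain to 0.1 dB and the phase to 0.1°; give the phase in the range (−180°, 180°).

12.5 dB, -154.3°

At s = jω = j491:
zero (s+5): 5 + j491 → |·| = √(5²+491²) = √241106 ≈ 491.03, ∠ = arctan(491/5) ≈ 89.42°
zero (s+2000): 2000 + j491 → |·| = √(2000²+491²) = √4241081 ≈ 2059.4, ∠ = arctan(491/2000) ≈ 13.79°
pole (s+8): 8 + j491 → |·| = √(8²+491²) = √241145 ≈ 491.07, ∠ = arctan(491/8) ≈ 89.07°
pole (s+20): 20 + j491 → |·| = √(20²+491²) = √241481 ≈ 491.41, ∠ = arctan(491/20) ≈ 87.67°
pole (s+80): 80 + j491 → |·| = √(80²+491²) = √247481 ≈ 497.47, ∠ = arctan(491/80) ≈ 80.75°
|H| = 500 · 1.0112e+06 / 1.2005e+08 ≈ 4.2116
Gain = 20 log₁₀(4.2116) ≈ 12.49 dB
∠H = 103.21° − 257.49° = -154.28°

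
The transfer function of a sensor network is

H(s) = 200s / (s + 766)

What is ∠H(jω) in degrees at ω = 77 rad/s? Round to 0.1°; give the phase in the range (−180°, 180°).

84.3°

At s = jω = j77:
zero at origin: s = j77 → |·| = 77, ∠ = 90.00°
pole (s+766): 766 + j77 → |·| = √(766²+77²) = √592685 ≈ 769.86, ∠ = arctan(77/766) ≈ 5.74°
∠H = 90.00° − 5.74° = 84.26°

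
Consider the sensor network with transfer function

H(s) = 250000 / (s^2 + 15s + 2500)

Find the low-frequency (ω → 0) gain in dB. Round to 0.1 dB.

40.0 dB

H(0) = 250000 / 2500 = 100
20 log₁₀(100) ≈ 40.00 dB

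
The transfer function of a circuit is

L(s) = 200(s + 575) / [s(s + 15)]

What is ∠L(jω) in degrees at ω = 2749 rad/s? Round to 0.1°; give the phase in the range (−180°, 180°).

At s = jω = j2749:
zero (s+575): 575 + j2749 → |·| = √(575²+2749²) = √7887626 ≈ 2808.5, ∠ = arctan(2749/575) ≈ 78.19°
pole (s+15): 15 + j2749 → |·| = √(15²+2749²) = √7557226 ≈ 2749, ∠ = arctan(2749/15) ≈ 89.69°
pole at origin: |s| = 2749, ∠ = 90.00° (in denominator)
∠L = 78.19° − 179.69° = -101.50°

-101.5°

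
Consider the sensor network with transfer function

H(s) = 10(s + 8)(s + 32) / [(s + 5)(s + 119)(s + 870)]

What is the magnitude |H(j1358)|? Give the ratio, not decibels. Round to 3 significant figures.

0.00618

At s = jω = j1358:
zero (s+8): 8 + j1358 → |·| = √(8²+1358²) = √1844228 ≈ 1358, ∠ = arctan(1358/8) ≈ 89.66°
zero (s+32): 32 + j1358 → |·| = √(32²+1358²) = √1845188 ≈ 1358.4, ∠ = arctan(1358/32) ≈ 88.65°
pole (s+5): 5 + j1358 → |·| = √(5²+1358²) = √1844189 ≈ 1358, ∠ = arctan(1358/5) ≈ 89.79°
pole (s+119): 119 + j1358 → |·| = √(119²+1358²) = √1858325 ≈ 1363.2, ∠ = arctan(1358/119) ≈ 84.99°
pole (s+870): 870 + j1358 → |·| = √(870²+1358²) = √2601064 ≈ 1612.8, ∠ = arctan(1358/870) ≈ 57.35°
|H| = 10 · 1.8447e+06 / 2.9857e+09 ≈ 0.0061785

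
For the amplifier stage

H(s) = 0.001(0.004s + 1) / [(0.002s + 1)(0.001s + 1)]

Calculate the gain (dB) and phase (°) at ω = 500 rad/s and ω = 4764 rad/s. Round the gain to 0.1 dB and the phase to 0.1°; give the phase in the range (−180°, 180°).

At ω = 500 rad/s:
zero (1 + j500·0.004) = 1 + j2 → |·| ≈ 2.2361, ∠ ≈ 63.43°
pole (1 + j500·0.002) = 1 + j1 → |·| ≈ 1.4142, ∠ ≈ 45.00°
pole (1 + j500·0.001) = 1 + j0.5 → |·| ≈ 1.118, ∠ ≈ 26.57°
|H| = 0.001 · 2.2361 / (1.4142 · 1.118) ≈ 0.0014143
Gain = 20 log₁₀(0.0014143) ≈ -56.99 dB
∠H = (63.43°) − (45.00° + 26.57°) = -8.14°

At ω = 4764 rad/s:
zero (1 + j4764·0.004) = 1 + j19.056 → |·| ≈ 19.082, ∠ ≈ 87.00°
pole (1 + j4764·0.002) = 1 + j9.528 → |·| ≈ 9.5803, ∠ ≈ 84.01°
pole (1 + j4764·0.001) = 1 + j4.764 → |·| ≈ 4.8678, ∠ ≈ 78.15°
|H| = 0.001 · 19.082 / (9.5803 · 4.8678) ≈ 0.00040918
Gain = 20 log₁₀(0.00040918) ≈ -67.76 dB
∠H = (87.00°) − (84.01° + 78.15°) = -75.16°

ω = 500: -57.0 dB, -8.1°; ω = 4764: -67.8 dB, -75.2°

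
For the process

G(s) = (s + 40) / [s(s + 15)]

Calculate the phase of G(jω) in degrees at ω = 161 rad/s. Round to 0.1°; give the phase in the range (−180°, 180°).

At s = jω = j161:
zero (s+40): 40 + j161 → |·| = √(40²+161²) = √27521 ≈ 165.89, ∠ = arctan(161/40) ≈ 76.05°
pole (s+15): 15 + j161 → |·| = √(15²+161²) = √26146 ≈ 161.7, ∠ = arctan(161/15) ≈ 84.68°
pole at origin: |s| = 161, ∠ = 90.00° (in denominator)
∠G = 76.05° − 174.68° = -98.63°

-98.6°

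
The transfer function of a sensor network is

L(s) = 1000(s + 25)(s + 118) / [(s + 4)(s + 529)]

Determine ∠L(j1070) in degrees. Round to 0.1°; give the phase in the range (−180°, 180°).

18.9°

At s = jω = j1070:
zero (s+25): 25 + j1070 → |·| = √(25²+1070²) = √1145525 ≈ 1070.3, ∠ = arctan(1070/25) ≈ 88.66°
zero (s+118): 118 + j1070 → |·| = √(118²+1070²) = √1158824 ≈ 1076.5, ∠ = arctan(1070/118) ≈ 83.71°
pole (s+4): 4 + j1070 → |·| = √(4²+1070²) = √1144916 ≈ 1070, ∠ = arctan(1070/4) ≈ 89.79°
pole (s+529): 529 + j1070 → |·| = √(529²+1070²) = √1424741 ≈ 1193.6, ∠ = arctan(1070/529) ≈ 63.69°
∠L = 172.37° − 153.48° = 18.89°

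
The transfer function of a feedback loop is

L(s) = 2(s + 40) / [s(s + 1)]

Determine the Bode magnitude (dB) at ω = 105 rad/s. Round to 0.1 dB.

At s = jω = j105:
zero (s+40): 40 + j105 → |·| = √(40²+105²) = √12625 ≈ 112.36, ∠ = arctan(105/40) ≈ 69.15°
pole (s+1): 1 + j105 → |·| = √(1²+105²) = √11026 ≈ 105, ∠ = arctan(105/1) ≈ 89.45°
pole at origin: |s| = 105, ∠ = 90.00° (in denominator)
|L| = 2 · 112.36 / 11025 ≈ 0.020383
Gain = 20 log₁₀(0.020383) ≈ -33.81 dB

-33.8 dB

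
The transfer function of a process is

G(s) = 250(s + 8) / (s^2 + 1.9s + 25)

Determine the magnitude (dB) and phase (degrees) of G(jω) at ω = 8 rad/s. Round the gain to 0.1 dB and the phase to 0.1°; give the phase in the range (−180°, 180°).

36.6 dB, -113.7°

At s = jω = j8:
zero (s+8): 8 + j8 → |·| = √(8²+8²) = √128 ≈ 11.314, ∠ = arctan(8/8) ≈ 45.00°
quadratic: (j8)² + 1.9·j8 + 25 = -39 + j15.2 → |·| ≈ 41.857, ∠ ≈ 158.71°
|G| = 250 · 11.314 / 41.857 ≈ 67.575
Gain = 20 log₁₀(67.575) ≈ 36.60 dB
∠G = 45.00° − 158.71° = -113.71°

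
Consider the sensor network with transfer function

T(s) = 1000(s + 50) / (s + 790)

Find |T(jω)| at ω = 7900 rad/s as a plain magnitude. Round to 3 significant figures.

At s = jω = j7900:
zero (s+50): 50 + j7900 → |·| = √(50²+7900²) = √62412500 ≈ 7900.2, ∠ = arctan(7900/50) ≈ 89.64°
pole (s+790): 790 + j7900 → |·| = √(790²+7900²) = √63034100 ≈ 7939.4, ∠ = arctan(7900/790) ≈ 84.29°
|T| = 1000 · 7900.2 / 7939.4 ≈ 995.06

995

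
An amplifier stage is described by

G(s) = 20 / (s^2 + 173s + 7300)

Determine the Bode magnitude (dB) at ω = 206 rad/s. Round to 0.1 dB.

Substitute s = j206:
Numerator: 20 = 20 + j0
Denominator: (j206)^2 + 173(j206) + 7300 = -35136 + j35638
|N| = √(20² + 0²) ≈ 20, ∠N ≈ 0.00°
|D| = √(35136² + 35638²) ≈ 50046, ∠D ≈ 134.59°
|G| = 20 / 50046 ≈ 0.00039963
Gain = 20 log₁₀(0.00039963) ≈ -67.97 dB

-68.0 dB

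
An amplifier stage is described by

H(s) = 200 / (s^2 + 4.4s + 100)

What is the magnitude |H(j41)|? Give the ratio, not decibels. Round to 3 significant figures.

At s = jω = j41:
quadratic: (j41)² + 4.4·j41 + 100 = -1581 + j180.4 → |·| ≈ 1591.3, ∠ ≈ 173.49°
|H| = 200 / 1591.3 ≈ 0.12568

0.126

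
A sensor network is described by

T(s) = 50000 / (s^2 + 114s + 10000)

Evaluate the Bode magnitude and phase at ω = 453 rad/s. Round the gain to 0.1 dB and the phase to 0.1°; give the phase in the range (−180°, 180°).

At s = jω = j453:
quadratic: (j453)² + 114·j453 + 10000 = -195209 + j51642 → |·| ≈ 2.0192e+05, ∠ ≈ 165.18°
|T| = 50000 / 2.0192e+05 ≈ 0.24762
Gain = 20 log₁₀(0.24762) ≈ -12.12 dB
∠T = 0.00° − 165.18° = -165.18°

-12.1 dB, -165.2°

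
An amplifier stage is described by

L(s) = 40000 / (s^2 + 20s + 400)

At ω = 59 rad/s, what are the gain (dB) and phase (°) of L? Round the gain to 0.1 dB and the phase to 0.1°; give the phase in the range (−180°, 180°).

At s = jω = j59:
quadratic: (j59)² + 20·j59 + 400 = -3081 + j1180 → |·| ≈ 3299.2, ∠ ≈ 159.04°
|L| = 40000 / 3299.2 ≈ 12.124
Gain = 20 log₁₀(12.124) ≈ 21.67 dB
∠L = 0.00° − 159.04° = -159.04°

21.7 dB, -159.0°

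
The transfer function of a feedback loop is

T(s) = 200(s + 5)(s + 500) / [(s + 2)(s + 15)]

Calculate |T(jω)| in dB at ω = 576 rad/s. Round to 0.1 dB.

At s = jω = j576:
zero (s+5): 5 + j576 → |·| = √(5²+576²) = √331801 ≈ 576.02, ∠ = arctan(576/5) ≈ 89.50°
zero (s+500): 500 + j576 → |·| = √(500²+576²) = √581776 ≈ 762.74, ∠ = arctan(576/500) ≈ 49.04°
pole (s+2): 2 + j576 → |·| = √(2²+576²) = √331780 ≈ 576, ∠ = arctan(576/2) ≈ 89.80°
pole (s+15): 15 + j576 → |·| = √(15²+576²) = √332001 ≈ 576.2, ∠ = arctan(576/15) ≈ 88.51°
|T| = 200 · 4.3935e+05 / 3.3189e+05 ≈ 264.76
Gain = 20 log₁₀(264.76) ≈ 48.46 dB

48.5 dB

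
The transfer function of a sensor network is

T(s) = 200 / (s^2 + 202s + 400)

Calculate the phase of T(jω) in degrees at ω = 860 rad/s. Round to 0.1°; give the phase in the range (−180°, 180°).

-166.8°

Substitute s = j860:
Numerator: 200 = 200 + j0
Denominator: (j860)^2 + 202(j860) + 400 = -739200 + j173720
|N| = √(200² + 0²) ≈ 200, ∠N ≈ 0.00°
|D| = √(739200² + 173720²) ≈ 7.5934e+05, ∠D ≈ 166.77°
∠T = 0.00° − 166.77° = -166.77°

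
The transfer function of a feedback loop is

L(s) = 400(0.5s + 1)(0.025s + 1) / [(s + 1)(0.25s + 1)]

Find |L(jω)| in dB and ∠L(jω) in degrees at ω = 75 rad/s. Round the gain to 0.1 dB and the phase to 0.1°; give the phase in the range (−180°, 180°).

At ω = 75 rad/s:
zero (1 + j75·0.5) = 1 + j37.5 → |·| ≈ 37.513, ∠ ≈ 88.47°
zero (1 + j75·0.025) = 1 + j1.875 → |·| ≈ 2.125, ∠ ≈ 61.93°
pole (1 + j75·1) = 1 + j75 → |·| ≈ 75.007, ∠ ≈ 89.24°
pole (1 + j75·0.25) = 1 + j18.75 → |·| ≈ 18.777, ∠ ≈ 86.95°
|L| = 400 · 37.513 · 2.125 / (75.007 · 18.777) ≈ 22.64
Gain = 20 log₁₀(22.64) ≈ 27.10 dB
∠L = (88.47° + 61.93°) − (89.24° + 86.95°) = -25.79°

27.1 dB, -25.8°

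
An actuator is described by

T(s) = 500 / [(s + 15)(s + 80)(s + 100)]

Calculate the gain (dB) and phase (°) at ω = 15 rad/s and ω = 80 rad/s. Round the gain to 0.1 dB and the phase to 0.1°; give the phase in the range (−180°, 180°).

ω = 15: -50.9 dB, -64.2°; ω = 80: -67.5 dB, -163.0°

At s = jω = j15:
pole (s+15): 15 + j15 → |·| = √(15²+15²) = √450 ≈ 21.213, ∠ = arctan(15/15) ≈ 45.00°
pole (s+80): 80 + j15 → |·| = √(80²+15²) = √6625 ≈ 81.394, ∠ = arctan(15/80) ≈ 10.62°
pole (s+100): 100 + j15 → |·| = √(100²+15²) = √10225 ≈ 101.12, ∠ = arctan(15/100) ≈ 8.53°
|T| = 500 / 1.7459e+05 ≈ 0.0028639
Gain = 20 log₁₀(0.0028639) ≈ -50.86 dB
∠T = 0.00° − 64.15° = -64.15°

At s = jω = j80:
pole (s+15): 15 + j80 → |·| = √(15²+80²) = √6625 ≈ 81.394, ∠ = arctan(80/15) ≈ 79.38°
pole (s+80): 80 + j80 → |·| = √(80²+80²) = √12800 ≈ 113.14, ∠ = arctan(80/80) ≈ 45.00°
pole (s+100): 100 + j80 → |·| = √(100²+80²) = √16400 ≈ 128.06, ∠ = arctan(80/100) ≈ 38.66°
|T| = 500 / 1.1793e+06 ≈ 0.00042398
Gain = 20 log₁₀(0.00042398) ≈ -67.45 dB
∠T = 0.00° − 163.04° = -163.04°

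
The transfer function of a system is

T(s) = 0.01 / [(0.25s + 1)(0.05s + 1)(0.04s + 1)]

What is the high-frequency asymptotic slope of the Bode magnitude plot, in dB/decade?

-60 dB/decade

Each pole contributes −20 dB/decade at high frequency; each zero contributes +20 dB/decade.
Net: 0 zero(s) − 3 pole(s) → -60 dB/decade.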